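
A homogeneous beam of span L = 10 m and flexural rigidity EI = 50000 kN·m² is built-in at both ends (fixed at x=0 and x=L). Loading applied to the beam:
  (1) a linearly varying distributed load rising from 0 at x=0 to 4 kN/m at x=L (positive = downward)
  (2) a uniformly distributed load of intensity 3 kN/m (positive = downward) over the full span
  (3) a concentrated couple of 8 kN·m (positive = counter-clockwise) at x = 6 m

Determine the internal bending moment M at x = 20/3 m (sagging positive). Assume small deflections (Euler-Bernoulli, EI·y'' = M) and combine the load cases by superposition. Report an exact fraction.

M(20/3) = 25043/2025 kN·m

Load 1 — triangular load w₀=4 kN/m (0→w₀ over full span):
  M_1 = 3w₀Lx/20 - w₀L²/30 - w₀x³/(6L) = 3·4·10·(20/3)/20 - 4·10²/30 - 4·(20/3)³/(6·10) = 560/81 kN·m
Load 2 — uniform load w=3 kN/m over full span:
  M_2 = wLx/2 - wL²/12 - wx²/2 = 3·10·(20/3)/2 - 3·10²/12 - 3·(20/3)²/2 = 25/3 kN·m
Load 3 — applied couple M₀=8 kN·m at a=6 m (b=L-a=4):
  M_3 = R_Ax - M_A - M₀  [x>a] with R_A=144/125, M_A=64/25 = (144/125)·(20/3) - (64/25) - 8 = -72/25 kN·m
Superposition: M = Σ M_i = 25043/2025 kN·m ≈ 12.366914 kN·m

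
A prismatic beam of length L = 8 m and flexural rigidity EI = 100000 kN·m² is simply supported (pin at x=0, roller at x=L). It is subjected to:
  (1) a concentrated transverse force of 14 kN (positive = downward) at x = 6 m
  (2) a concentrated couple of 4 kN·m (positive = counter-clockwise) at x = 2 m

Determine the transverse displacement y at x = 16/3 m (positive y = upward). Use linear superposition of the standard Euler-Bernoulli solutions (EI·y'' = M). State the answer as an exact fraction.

y(16/3) = -893/1012500 m

Load 1 — point force P=14 kN at a=6 m (b=L-a=2):
  y_1 = -Pbx(L²-b²-x²)/(6LEI)  [x≤a] = -14·2·(16/3)·(8²-2²-(16/3)²)/(6·8·100000) = -497/506250 m
Load 2 — applied couple M₀=4 kN·m at a=2 m (b=L-a=6):
  y_2 = (M₀x³/(6L)-M₀(x-a)²/2+C₁x)/EI  [x>a] with C₁=M₀(3b²-L²)/(6L)=11/3 = (4·(16/3)³/(6·8)-4·((16/3)-2)²/2+(11/3)·(16/3))/100000 = 101/1012500 m
Superposition: y = Σ y_i = -893/1012500 m ≈ -0.000882 m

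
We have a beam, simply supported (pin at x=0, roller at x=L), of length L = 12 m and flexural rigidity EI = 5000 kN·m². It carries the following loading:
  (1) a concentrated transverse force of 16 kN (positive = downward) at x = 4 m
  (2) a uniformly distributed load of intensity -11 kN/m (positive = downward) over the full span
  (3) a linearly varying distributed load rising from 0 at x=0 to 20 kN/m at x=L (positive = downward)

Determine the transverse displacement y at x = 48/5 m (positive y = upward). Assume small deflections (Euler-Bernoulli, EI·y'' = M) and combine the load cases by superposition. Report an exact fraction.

Load 1 — point force P=16 kN at a=4 m (b=L-a=8):
  y_1 = -Pa(L-x)(2Lx-a²-x²)/(6LEI)  [x>a] = -16·4·(12-(48/5))·(2·12·(48/5)-4²-(48/5)²)/(6·12·5000) = -12224/234375 m
Load 2 — uniform load w=-11 kN/m over full span:
  y_2 = -wx(L³-2Lx²+x³)/(24EI) = -(-11)·(48/5)·(12³-2·12·(48/5)²+(48/5)³)/(24·5000) = 137808/390625 m
Load 3 — triangular load w₀=20 kN/m (0→w₀ over full span):
  y_3 = -w₀x(7L⁴-10L²x²+3x⁴)/(360LEI) = -20·(48/5)·(7·12⁴-10·12²·(48/5)²+3·(48/5)⁴)/(360·12·5000) = -658368/1953125 m
Superposition: y = Σ y_i = -213584/5859375 m ≈ -0.036452 m

y(48/5) = -213584/5859375 m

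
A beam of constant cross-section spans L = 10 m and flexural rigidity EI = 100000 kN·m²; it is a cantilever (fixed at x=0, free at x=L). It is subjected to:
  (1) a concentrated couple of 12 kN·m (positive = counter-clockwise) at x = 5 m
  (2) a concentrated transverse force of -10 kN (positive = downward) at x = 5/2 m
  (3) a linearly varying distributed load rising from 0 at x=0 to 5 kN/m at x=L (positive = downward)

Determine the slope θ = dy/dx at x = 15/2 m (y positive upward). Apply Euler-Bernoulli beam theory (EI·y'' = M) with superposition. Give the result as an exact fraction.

θ(15/2) = -26703/5120000 rad

Load 1 — applied couple M₀=12 kN·m at a=5 m (b=L-a=5):
  θ_1 = M₀a/EI  [x>a] = 12·5/100000 = 3/5000 rad
Load 2 — point force P=-10 kN at a=5/2 m (b=L-a=15/2):
  θ_2 = -Pa²/(2EI)  [x>a] = -(-10)·(5/2)²/(2·100000) = 1/3200 rad
Load 3 — triangular load w₀=5 kN/m (0→w₀ over full span):
  θ_3 = (w₀Lx²/4-w₀L²x/3-w₀x⁴/(24L))/EI = (5·10·(15/2)²/4-5·10²·(15/2)/3-5·(15/2)⁴/(24·10))/100000 = -251/40960 rad
Superposition: θ = Σ θ_i = -26703/5120000 rad ≈ -0.005215 rad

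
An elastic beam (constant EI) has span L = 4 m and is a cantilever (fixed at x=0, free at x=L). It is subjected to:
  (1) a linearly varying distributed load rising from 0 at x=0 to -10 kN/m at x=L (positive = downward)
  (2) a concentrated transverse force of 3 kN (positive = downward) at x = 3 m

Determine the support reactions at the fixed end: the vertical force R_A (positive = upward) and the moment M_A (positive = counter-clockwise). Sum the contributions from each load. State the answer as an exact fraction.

R_A = -17 kN, M_A = -133/3 kN·m

Load 1 — triangular load w₀=-10 kN/m (0→w₀ over full span):
  R_A = w₀L/2 = (-10)·4/2 = -20 kN
  M_A = w₀L²/3 = (-10)·4²/3 = -160/3 kN·m
Load 2 — point force P=3 kN at a=3 m (b=L-a=1):
  R_A = P = 3 kN
  M_A = Pa = 3·3 = 9 kN·m
Superposition: R_A = -17 kN, M_A = -133/3 kN·m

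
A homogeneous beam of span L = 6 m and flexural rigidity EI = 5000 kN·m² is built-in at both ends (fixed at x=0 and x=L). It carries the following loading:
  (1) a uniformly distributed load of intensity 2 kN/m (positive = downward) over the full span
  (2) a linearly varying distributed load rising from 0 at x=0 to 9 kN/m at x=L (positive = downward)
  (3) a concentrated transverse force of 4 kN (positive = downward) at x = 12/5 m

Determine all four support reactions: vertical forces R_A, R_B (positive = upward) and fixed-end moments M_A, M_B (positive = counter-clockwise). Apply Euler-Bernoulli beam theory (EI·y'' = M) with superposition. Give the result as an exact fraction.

Load 1 — uniform load w=2 kN/m over full span:
  R_A = wL/2 = 2·6/2 = 6 kN
  M_A = wL²/12 = 2·6²/12 = 6 kN·m
  R_B = wL/2 = 2·6/2 = 6 kN
  M_B = -wL²/12 = -2·6²/12 = -6 kN·m
Load 2 — triangular load w₀=9 kN/m (0→w₀ over full span):
  R_A = 3w₀L/20 = 3·9·6/20 = 81/10 kN
  M_A = w₀L²/30 = 9·6²/30 = 54/5 kN·m
  R_B = 7w₀L/20 = 7·9·6/20 = 189/10 kN
  M_B = -w₀L²/20 = -9·6²/20 = -81/5 kN·m
Load 3 — point force P=4 kN at a=12/5 m (b=L-a=18/5):
  R_A = Pb²(3a+b)/L³ = 4·(18/5)²·(3·(12/5)+(18/5))/6³ = 324/125 kN
  M_A = Pab²/L² = 4·(12/5)·(18/5)²/6² = 432/125 kN·m
  R_B = Pa²(a+3b)/L³ = 4·(12/5)²·((12/5)+3·(18/5))/6³ = 176/125 kN
  M_B = -Pa²b/L² = -4·(12/5)²·(18/5)/6² = -288/125 kN·m
Superposition: R_A = 4173/250 kN, M_A = 2532/125 kN·m, R_B = 6577/250 kN, M_B = -3063/125 kN·m

R_A = 4173/250 kN, M_A = 2532/125 kN·m, R_B = 6577/250 kN, M_B = -3063/125 kN·m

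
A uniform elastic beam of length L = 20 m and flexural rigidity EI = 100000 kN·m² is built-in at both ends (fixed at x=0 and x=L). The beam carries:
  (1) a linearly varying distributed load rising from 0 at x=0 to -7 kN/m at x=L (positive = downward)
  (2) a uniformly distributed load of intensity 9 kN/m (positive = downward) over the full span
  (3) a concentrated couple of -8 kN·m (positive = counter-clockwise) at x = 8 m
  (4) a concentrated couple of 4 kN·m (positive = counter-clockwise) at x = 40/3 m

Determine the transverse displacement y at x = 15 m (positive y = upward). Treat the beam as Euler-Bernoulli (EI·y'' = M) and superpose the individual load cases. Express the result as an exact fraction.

Load 1 — triangular load w₀=-7 kN/m (0→w₀ over full span):
  y_1 = -w₀x²(L-x)²(x+2L)/(120LEI) = -(-7)·15²·(20-15)²·(15+2·20)/(120·20·100000) = 231/25600 m
Load 2 — uniform load w=9 kN/m over full span:
  y_2 = -wx²(L-x)²/(24EI) = -9·15²·(20-15)²/(24·100000) = -27/1280 m
Load 3 — applied couple M₀=-8 kN·m at a=8 m (b=L-a=12):
  y_3 = (R_Ax³/6 - M_Ax²/2 - M₀(x-a)²/2)/EI  [x>a] with R_A=-72/125, M_A=-24/25 = ((-72/125)·15³/6 - (-24/25)·15²/2 - (-8)·(15-8)²/2)/100000 = -1/5000 m
Load 4 — applied couple M₀=4 kN·m at a=40/3 m (b=L-a=20/3):
  y_4 = (R_Ax³/6 - M_Ax²/2 - M₀(x-a)²/2)/EI  [x>a] with R_A=4/15, M_A=4/3 = ((4/15)·15³/6 - (4/3)·15²/2 - 4·(15-(40/3))²/2)/100000 = -1/18000 m
Superposition: y = Σ y_i = -70997/5760000 m ≈ -0.012326 m

y(15) = -70997/5760000 m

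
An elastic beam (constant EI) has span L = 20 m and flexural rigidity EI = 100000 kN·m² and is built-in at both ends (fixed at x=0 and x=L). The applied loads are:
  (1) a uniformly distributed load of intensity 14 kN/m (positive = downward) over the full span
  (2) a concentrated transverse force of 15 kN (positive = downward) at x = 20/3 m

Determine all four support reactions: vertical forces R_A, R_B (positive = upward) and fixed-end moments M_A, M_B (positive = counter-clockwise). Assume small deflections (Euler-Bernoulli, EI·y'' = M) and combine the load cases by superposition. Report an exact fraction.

Load 1 — uniform load w=14 kN/m over full span:
  R_A = wL/2 = 14·20/2 = 140 kN
  M_A = wL²/12 = 14·20²/12 = 1400/3 kN·m
  R_B = wL/2 = 14·20/2 = 140 kN
  M_B = -wL²/12 = -14·20²/12 = -1400/3 kN·m
Load 2 — point force P=15 kN at a=20/3 m (b=L-a=40/3):
  R_A = Pb²(3a+b)/L³ = 15·(40/3)²·(3·(20/3)+(40/3))/20³ = 100/9 kN
  M_A = Pab²/L² = 15·(20/3)·(40/3)²/20² = 400/9 kN·m
  R_B = Pa²(a+3b)/L³ = 15·(20/3)²·((20/3)+3·(40/3))/20³ = 35/9 kN
  M_B = -Pa²b/L² = -15·(20/3)²·(40/3)/20² = -200/9 kN·m
Superposition: R_A = 1360/9 kN, M_A = 4600/9 kN·m, R_B = 1295/9 kN, M_B = -4400/9 kN·m

R_A = 1360/9 kN, M_A = 4600/9 kN·m, R_B = 1295/9 kN, M_B = -4400/9 kN·m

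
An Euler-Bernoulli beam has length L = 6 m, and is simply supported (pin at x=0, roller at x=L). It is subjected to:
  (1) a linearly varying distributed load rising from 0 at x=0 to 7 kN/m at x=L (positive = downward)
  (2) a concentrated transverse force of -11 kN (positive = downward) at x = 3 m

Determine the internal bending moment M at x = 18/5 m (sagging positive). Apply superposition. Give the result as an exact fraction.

M(18/5) = 366/125 kN·m

Load 1 — triangular load w₀=7 kN/m (0→w₀ over full span):
  M_1 = w₀Lx/6 - w₀x³/(6L) = 7·6·(18/5)/6 - 7·(18/5)³/(6·6) = 2016/125 kN·m
Load 2 — point force P=-11 kN at a=3 m (b=L-a=3):
  M_2 = Pa(L-x)/L  [x>a] = (-11)·3·(6-(18/5))/6 = -66/5 kN·m
Superposition: M = Σ M_i = 366/125 kN·m ≈ 2.928000 kN·m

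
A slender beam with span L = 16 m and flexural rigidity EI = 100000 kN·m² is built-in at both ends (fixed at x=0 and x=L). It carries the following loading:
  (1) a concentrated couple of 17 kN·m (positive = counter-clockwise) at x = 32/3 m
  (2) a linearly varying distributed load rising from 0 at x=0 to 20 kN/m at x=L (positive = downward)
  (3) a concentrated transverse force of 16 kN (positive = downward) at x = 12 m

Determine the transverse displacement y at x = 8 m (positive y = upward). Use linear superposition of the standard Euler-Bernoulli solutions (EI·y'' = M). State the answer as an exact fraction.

y(8) = -109/5625 m

Load 1 — applied couple M₀=17 kN·m at a=32/3 m (b=L-a=16/3):
  y_1 = (R_Ax³/6 - M_Ax²/2)/EI  [x≤a] with R_A=17/12, M_A=17/3 = ((17/12)·8³/6 - (17/3)·8²/2)/100000 = -17/28125 m
Load 2 — triangular load w₀=20 kN/m (0→w₀ over full span):
  y_2 = -w₀x²(L-x)²(x+2L)/(120LEI) = -20·8²·(16-8)²·(8+2·16)/(120·16·100000) = -32/1875 m
Load 3 — point force P=16 kN at a=12 m (b=L-a=4):
  y_3 = -Pb²x²(3aL-(3a+b)x)/(6L³EI)  [x≤a] = -16·4²·8²·(3·12·16-(3·12+4)·8)/(6·16³·100000) = -16/9375 m
Superposition: y = Σ y_i = -109/5625 m ≈ -0.019378 m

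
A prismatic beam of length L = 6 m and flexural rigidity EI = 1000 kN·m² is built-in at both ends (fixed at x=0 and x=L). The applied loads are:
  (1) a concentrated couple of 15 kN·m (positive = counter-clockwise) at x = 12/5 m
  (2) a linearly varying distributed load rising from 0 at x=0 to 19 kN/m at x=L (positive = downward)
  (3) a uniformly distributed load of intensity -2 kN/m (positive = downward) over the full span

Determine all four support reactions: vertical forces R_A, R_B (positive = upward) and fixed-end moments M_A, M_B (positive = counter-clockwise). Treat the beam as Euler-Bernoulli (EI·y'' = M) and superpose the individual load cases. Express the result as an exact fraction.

Load 1 — applied couple M₀=15 kN·m at a=12/5 m (b=L-a=18/5):
  R_A = 6M₀ab/L³ = 6·15·(12/5)·(18/5)/6³ = 18/5 kN
  M_A = M₀b(2a-b)/L² = 15·(18/5)·(2·(12/5)-(18/5))/6² = 9/5 kN·m
  R_B = -6M₀ab/L³ = -6·15·(12/5)·(18/5)/6³ = -18/5 kN
  M_B = M₀a(2b-a)/L² = 15·(12/5)·(2·(18/5)-(12/5))/6² = 24/5 kN·m
Load 2 — triangular load w₀=19 kN/m (0→w₀ over full span):
  R_A = 3w₀L/20 = 3·19·6/20 = 171/10 kN
  M_A = w₀L²/30 = 19·6²/30 = 114/5 kN·m
  R_B = 7w₀L/20 = 7·19·6/20 = 399/10 kN
  M_B = -w₀L²/20 = -19·6²/20 = -171/5 kN·m
Load 3 — uniform load w=-2 kN/m over full span:
  R_A = wL/2 = (-2)·6/2 = -6 kN
  M_A = wL²/12 = (-2)·6²/12 = -6 kN·m
  R_B = wL/2 = (-2)·6/2 = -6 kN
  M_B = -wL²/12 = -(-2)·6²/12 = 6 kN·m
Superposition: R_A = 147/10 kN, M_A = 93/5 kN·m, R_B = 303/10 kN, M_B = -117/5 kN·m

R_A = 147/10 kN, M_A = 93/5 kN·m, R_B = 303/10 kN, M_B = -117/5 kN·m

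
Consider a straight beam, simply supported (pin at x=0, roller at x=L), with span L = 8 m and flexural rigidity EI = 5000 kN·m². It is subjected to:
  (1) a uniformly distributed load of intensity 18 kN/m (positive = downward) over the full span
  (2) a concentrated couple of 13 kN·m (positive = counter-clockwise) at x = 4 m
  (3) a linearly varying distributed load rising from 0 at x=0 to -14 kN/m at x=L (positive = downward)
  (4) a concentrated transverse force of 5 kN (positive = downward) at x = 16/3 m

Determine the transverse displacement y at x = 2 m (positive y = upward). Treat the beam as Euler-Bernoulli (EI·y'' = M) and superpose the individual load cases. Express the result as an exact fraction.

Load 1 — uniform load w=18 kN/m over full span:
  y_1 = -wx(L³-2Lx²+x³)/(24EI) = -18·2·(8³-2·8·2²+2³)/(24·5000) = -171/1250 m
Load 2 — applied couple M₀=13 kN·m at a=4 m (b=L-a=4):
  y_2 = (M₀x³/(6L)+C₁x)/EI  [x≤a] with C₁=M₀(3b²-L²)/(6L)=-13/3 = (13·2³/(6·8)+(-13/3)·2)/5000 = -13/10000 m
Load 3 — triangular load w₀=-14 kN/m (0→w₀ over full span):
  y_3 = -w₀x(7L⁴-10L²x²+3x⁴)/(360LEI) = -(-14)·2·(7·8⁴-10·8²·2²+3·2⁴)/(360·8·5000) = 763/15000 m
Load 4 — point force P=5 kN at a=16/3 m (b=L-a=8/3):
  y_4 = -Pbx(L²-b²-x²)/(6LEI)  [x≤a] = -5·(8/3)·2·(8²-(8/3)²-2²)/(6·8·5000) = -119/20250 m
Superposition: y = Σ y_i = -75419/810000 m ≈ -0.093110 m

y(2) = -75419/810000 m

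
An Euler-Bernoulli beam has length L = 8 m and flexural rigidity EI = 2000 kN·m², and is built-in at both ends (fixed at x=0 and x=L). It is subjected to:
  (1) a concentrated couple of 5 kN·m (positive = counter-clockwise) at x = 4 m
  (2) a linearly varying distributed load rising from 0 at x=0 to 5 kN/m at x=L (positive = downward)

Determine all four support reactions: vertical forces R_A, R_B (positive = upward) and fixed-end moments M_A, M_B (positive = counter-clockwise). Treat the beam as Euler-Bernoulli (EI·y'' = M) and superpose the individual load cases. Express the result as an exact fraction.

Load 1 — applied couple M₀=5 kN·m at a=4 m (b=L-a=4):
  R_A = 6M₀ab/L³ = 6·5·4·4/8³ = 15/16 kN
  M_A = M₀b(2a-b)/L² = 5·4·(2·4-4)/8² = 5/4 kN·m
  R_B = -6M₀ab/L³ = -6·5·4·4/8³ = -15/16 kN
  M_B = M₀a(2b-a)/L² = 5·4·(2·4-4)/8² = 5/4 kN·m
Load 2 — triangular load w₀=5 kN/m (0→w₀ over full span):
  R_A = 3w₀L/20 = 3·5·8/20 = 6 kN
  M_A = w₀L²/30 = 5·8²/30 = 32/3 kN·m
  R_B = 7w₀L/20 = 7·5·8/20 = 14 kN
  M_B = -w₀L²/20 = -5·8²/20 = -16 kN·m
Superposition: R_A = 111/16 kN, M_A = 143/12 kN·m, R_B = 209/16 kN, M_B = -59/4 kN·m

R_A = 111/16 kN, M_A = 143/12 kN·m, R_B = 209/16 kN, M_B = -59/4 kN·m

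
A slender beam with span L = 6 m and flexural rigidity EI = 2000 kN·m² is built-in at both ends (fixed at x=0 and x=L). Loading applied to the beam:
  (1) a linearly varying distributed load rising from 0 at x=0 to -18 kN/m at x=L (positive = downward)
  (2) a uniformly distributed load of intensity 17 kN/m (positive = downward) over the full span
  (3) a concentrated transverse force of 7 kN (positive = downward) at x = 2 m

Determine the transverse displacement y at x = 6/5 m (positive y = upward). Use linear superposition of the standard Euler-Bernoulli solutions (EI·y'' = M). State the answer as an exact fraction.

y(6/5) = -45524/5859375 m

Load 1 — triangular load w₀=-18 kN/m (0→w₀ over full span):
  y_1 = -w₀x²(L-x)²(x+2L)/(120LEI) = -(-18)·(6/5)²·(6-(6/5))²·((6/5)+2·6)/(120·6·2000) = 10692/1953125 m
Load 2 — uniform load w=17 kN/m over full span:
  y_2 = -wx²(L-x)²/(24EI) = -17·(6/5)²·(6-(6/5))²/(24·2000) = -918/78125 m
Load 3 — point force P=7 kN at a=2 m (b=L-a=4):
  y_3 = -Pb²x²(3aL-(3a+b)x)/(6L³EI)  [x≤a] = -7·4²·(6/5)²·(3·2·6-(3·2+4)·(6/5))/(6·6³·2000) = -14/9375 m
Superposition: y = Σ y_i = -45524/5859375 m ≈ -0.007769 m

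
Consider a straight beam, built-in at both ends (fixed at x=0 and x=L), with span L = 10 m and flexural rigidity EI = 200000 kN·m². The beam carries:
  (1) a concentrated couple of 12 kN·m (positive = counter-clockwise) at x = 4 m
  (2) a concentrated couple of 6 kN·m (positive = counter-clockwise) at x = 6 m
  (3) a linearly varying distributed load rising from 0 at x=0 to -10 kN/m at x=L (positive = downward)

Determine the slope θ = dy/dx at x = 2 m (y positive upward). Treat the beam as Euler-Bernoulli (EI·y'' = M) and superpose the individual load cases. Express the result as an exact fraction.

Load 1 — applied couple M₀=12 kN·m at a=4 m (b=L-a=6):
  θ_1 = (R_Ax²/2 - M_Ax)/EI  [x≤a] with R_A=216/125, M_A=36/25 = ((216/125)·2²/2 - (36/25)·2)/200000 = 9/3125000 rad
Load 2 — applied couple M₀=6 kN·m at a=6 m (b=L-a=4):
  θ_2 = (R_Ax²/2 - M_Ax)/EI  [x≤a] with R_A=108/125, M_A=48/25 = ((108/125)·2²/2 - (48/25)·2)/200000 = -33/3125000 rad
Load 3 — triangular load w₀=-10 kN/m (0→w₀ over full span):
  θ_3 = -w₀(2x(L-x)(L-2x)(x+2L)+x²(L-x)²)/(120LEI) = -(-10)·(2·2·(10-2)·(10-2·2)·(2+2·10)+2²·(10-2)²)/(120·10·200000) = 7/37500 rad
Superposition: θ = Σ θ_i = 839/4687500 rad ≈ 0.000179 rad

θ(2) = 839/4687500 rad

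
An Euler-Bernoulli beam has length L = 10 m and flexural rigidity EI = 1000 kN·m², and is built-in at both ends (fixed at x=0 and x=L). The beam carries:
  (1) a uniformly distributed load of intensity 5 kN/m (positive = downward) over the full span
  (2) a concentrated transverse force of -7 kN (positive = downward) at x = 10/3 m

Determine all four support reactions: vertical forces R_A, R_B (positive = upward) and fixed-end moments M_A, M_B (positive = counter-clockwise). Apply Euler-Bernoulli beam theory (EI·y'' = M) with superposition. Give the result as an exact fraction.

R_A = 535/27 kN, M_A = 845/27 kN·m, R_B = 626/27 kN, M_B = -985/27 kN·m

Load 1 — uniform load w=5 kN/m over full span:
  R_A = wL/2 = 5·10/2 = 25 kN
  M_A = wL²/12 = 5·10²/12 = 125/3 kN·m
  R_B = wL/2 = 5·10/2 = 25 kN
  M_B = -wL²/12 = -5·10²/12 = -125/3 kN·m
Load 2 — point force P=-7 kN at a=10/3 m (b=L-a=20/3):
  R_A = Pb²(3a+b)/L³ = (-7)·(20/3)²·(3·(10/3)+(20/3))/10³ = -140/27 kN
  M_A = Pab²/L² = (-7)·(10/3)·(20/3)²/10² = -280/27 kN·m
  R_B = Pa²(a+3b)/L³ = (-7)·(10/3)²·((10/3)+3·(20/3))/10³ = -49/27 kN
  M_B = -Pa²b/L² = -(-7)·(10/3)²·(20/3)/10² = 140/27 kN·m
Superposition: R_A = 535/27 kN, M_A = 845/27 kN·m, R_B = 626/27 kN, M_B = -985/27 kN·m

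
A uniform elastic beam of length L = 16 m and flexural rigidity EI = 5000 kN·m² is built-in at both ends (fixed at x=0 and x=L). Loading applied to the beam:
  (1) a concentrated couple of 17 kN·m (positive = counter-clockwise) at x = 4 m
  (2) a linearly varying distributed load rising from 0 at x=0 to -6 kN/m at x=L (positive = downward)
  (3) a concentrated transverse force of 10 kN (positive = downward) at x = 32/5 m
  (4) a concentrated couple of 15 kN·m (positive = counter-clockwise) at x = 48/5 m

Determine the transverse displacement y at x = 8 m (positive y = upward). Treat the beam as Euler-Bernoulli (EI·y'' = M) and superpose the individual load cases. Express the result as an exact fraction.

Load 1 — applied couple M₀=17 kN·m at a=4 m (b=L-a=12):
  y_1 = (R_Ax³/6 - M_Ax²/2 - M₀(x-a)²/2)/EI  [x>a] with R_A=153/128, M_A=-51/16 = ((153/128)·8³/6 - (-51/16)·8²/2 - 17·(8-4)²/2)/5000 = 17/1250 m
Load 2 — triangular load w₀=-6 kN/m (0→w₀ over full span):
  y_2 = -w₀x²(L-x)²(x+2L)/(120LEI) = -(-6)·8²·(16-8)²·(8+2·16)/(120·16·5000) = 64/625 m
Load 3 — point force P=10 kN at a=32/5 m (b=L-a=48/5):
  y_3 = -Pa²(L-x)²(3bL-(3b+a)(L-x))/(6L³EI)  [x>a] = -10·(32/5)²·(16-8)²·(3·(48/5)·16-(3·(48/5)+(32/5))·(16-8))/(6·16³·5000) = -1792/46875 m
Load 4 — applied couple M₀=15 kN·m at a=48/5 m (b=L-a=32/5):
  y_4 = (R_Ax³/6 - M_Ax²/2)/EI  [x≤a] with R_A=27/20, M_A=24/5 = ((27/20)·8³/6 - (24/5)·8²/2)/5000 = -24/3125 m
Superposition: y = Σ y_i = 6571/93750 m ≈ 0.070091 m

y(8) = 6571/93750 m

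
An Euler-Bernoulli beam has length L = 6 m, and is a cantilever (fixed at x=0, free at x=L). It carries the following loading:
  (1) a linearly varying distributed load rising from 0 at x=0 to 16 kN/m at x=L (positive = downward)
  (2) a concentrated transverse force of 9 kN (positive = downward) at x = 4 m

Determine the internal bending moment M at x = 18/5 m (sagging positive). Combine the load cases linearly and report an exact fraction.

Load 1 — triangular load w₀=16 kN/m (0→w₀ over full span):
  M_1 = w₀Lx/2 - w₀L²/3 - w₀x³/(6L) = 16·6·(18/5)/2 - 16·6²/3 - 16·(18/5)³/(6·6) = -4992/125 kN·m
Load 2 — point force P=9 kN at a=4 m (b=L-a=2):
  M_2 = -P(a-x)  [x≤a] = -9·(4-(18/5)) = -18/5 kN·m
Superposition: M = Σ M_i = -5442/125 kN·m ≈ -43.536000 kN·m

M(18/5) = -5442/125 kN·m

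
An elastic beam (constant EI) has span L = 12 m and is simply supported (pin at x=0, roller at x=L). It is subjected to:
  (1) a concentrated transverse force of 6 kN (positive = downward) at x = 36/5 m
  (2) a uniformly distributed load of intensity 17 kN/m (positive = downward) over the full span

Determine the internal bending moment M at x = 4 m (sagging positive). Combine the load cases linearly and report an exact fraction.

Load 1 — point force P=6 kN at a=36/5 m (b=L-a=24/5):
  M_1 = Pbx/L  [x≤a] = 6·(24/5)·4/12 = 48/5 kN·m
Load 2 — uniform load w=17 kN/m over full span:
  M_2 = wx(L-x)/2 = 17·4·(12-4)/2 = 272 kN·m
Superposition: M = Σ M_i = 1408/5 kN·m ≈ 281.600000 kN·m

M(4) = 1408/5 kN·m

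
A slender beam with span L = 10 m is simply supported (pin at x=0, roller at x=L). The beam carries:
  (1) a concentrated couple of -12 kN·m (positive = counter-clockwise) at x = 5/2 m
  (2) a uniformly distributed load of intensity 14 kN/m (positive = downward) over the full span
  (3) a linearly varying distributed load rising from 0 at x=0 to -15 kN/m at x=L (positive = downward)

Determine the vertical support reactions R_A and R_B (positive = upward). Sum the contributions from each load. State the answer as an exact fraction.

R_A = 219/5 kN, R_B = 106/5 kN

Load 1 — applied couple M₀=-12 kN·m at a=5/2 m (b=L-a=15/2):
  R_A = M₀/L = (-12)/10 = -6/5 kN
  R_B = -M₀/L = -(-12)/10 = 6/5 kN
Load 2 — uniform load w=14 kN/m over full span:
  R_A = wL/2 = 14·10/2 = 70 kN
  R_B = wL/2 = 14·10/2 = 70 kN
Load 3 — triangular load w₀=-15 kN/m (0→w₀ over full span):
  R_A = w₀L/6 = (-15)·10/6 = -25 kN
  R_B = w₀L/3 = (-15)·10/3 = -50 kN
Superposition: R_A = 219/5 kN, R_B = 106/5 kN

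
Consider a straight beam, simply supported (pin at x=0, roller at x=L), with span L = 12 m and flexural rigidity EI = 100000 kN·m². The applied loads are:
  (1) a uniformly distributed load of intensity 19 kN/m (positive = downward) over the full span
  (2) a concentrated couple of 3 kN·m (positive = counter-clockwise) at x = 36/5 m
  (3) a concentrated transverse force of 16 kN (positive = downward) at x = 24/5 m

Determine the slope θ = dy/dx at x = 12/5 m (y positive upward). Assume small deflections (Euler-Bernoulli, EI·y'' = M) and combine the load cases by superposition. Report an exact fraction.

θ(12/5) = -37677/3125000 rad

Load 1 — uniform load w=19 kN/m over full span:
  θ_1 = -w(L³-6Lx²+4x³)/(24EI) = -19·(12³-6·12·(12/5)²+4·(12/5)³)/(24·100000) = -16929/1562500 rad
Load 2 — applied couple M₀=3 kN·m at a=36/5 m (b=L-a=24/5):
  θ_2 = (M₀x²/(2L)+C₁)/EI  [x≤a] with C₁=M₀(3b²-L²)/(6L)=-78/25 = (3·(12/5)²/(2·12)+(-78/25))/100000 = -3/125000 rad
Load 3 — point force P=16 kN at a=24/5 m (b=L-a=36/5):
  θ_3 = -Pb(L²-b²-3x²)/(6LEI)  [x≤a] = -16·(36/5)·(12²-(36/5)²-3·(12/5)²)/(6·12·100000) = -468/390625 rad
Superposition: θ = Σ θ_i = -37677/3125000 rad ≈ -0.012057 rad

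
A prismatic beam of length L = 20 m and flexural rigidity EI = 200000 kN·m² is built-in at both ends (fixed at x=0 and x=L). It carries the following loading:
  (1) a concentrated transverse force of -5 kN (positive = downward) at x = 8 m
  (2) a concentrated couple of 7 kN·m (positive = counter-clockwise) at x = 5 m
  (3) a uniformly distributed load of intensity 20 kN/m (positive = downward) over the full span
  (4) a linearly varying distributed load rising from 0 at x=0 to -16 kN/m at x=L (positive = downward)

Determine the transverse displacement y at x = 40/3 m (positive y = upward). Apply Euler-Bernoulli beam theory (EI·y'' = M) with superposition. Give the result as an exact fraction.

Load 1 — point force P=-5 kN at a=8 m (b=L-a=12):
  y_1 = -Pa²(L-x)²(3bL-(3b+a)(L-x))/(6L³EI)  [x>a] = -(-5)·8²·(20-(40/3))²·(3·12·20-(3·12+8)·(20-(40/3)))/(6·20³·200000) = 32/50625 m
Load 2 — applied couple M₀=7 kN·m at a=5 m (b=L-a=15):
  y_2 = (R_Ax³/6 - M_Ax²/2 - M₀(x-a)²/2)/EI  [x>a] with R_A=63/160, M_A=-21/16 = ((63/160)·(40/3)³/6 - (-21/16)·(40/3)²/2 - 7·((40/3)-5)²/2)/200000 = 7/48000 m
Load 3 — uniform load w=20 kN/m over full span:
  y_3 = -wx²(L-x)²/(24EI) = -20·(40/3)²·(20-(40/3))²/(24·200000) = -8/243 m
Load 4 — triangular load w₀=-16 kN/m (0→w₀ over full span):
  y_4 = -w₀x²(L-x)²(x+2L)/(120LEI) = -(-16)·(40/3)²·(20-(40/3))²·((40/3)+2·20)/(120·20·200000) = 256/18225 m
Superposition: y = Σ y_i = -1055431/58320000 m ≈ -0.018097 m

y(40/3) = -1055431/58320000 m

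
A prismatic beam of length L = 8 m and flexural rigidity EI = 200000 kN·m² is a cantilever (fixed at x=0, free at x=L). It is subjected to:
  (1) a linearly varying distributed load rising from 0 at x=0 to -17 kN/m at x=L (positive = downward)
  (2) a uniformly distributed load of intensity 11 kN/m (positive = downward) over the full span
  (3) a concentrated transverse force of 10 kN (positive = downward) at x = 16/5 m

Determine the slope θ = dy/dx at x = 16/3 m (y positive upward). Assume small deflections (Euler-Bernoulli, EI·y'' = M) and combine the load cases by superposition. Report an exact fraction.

Load 1 — triangular load w₀=-17 kN/m (0→w₀ over full span):
  θ_1 = (w₀Lx²/4-w₀L²x/3-w₀x⁴/(24L))/EI = ((-17)·8·(16/3)²/4-(-17)·8²·(16/3)/3-(-17)·(16/3)⁴/(24·8))/200000 = 3944/759375 rad
Load 2 — uniform load w=11 kN/m over full span:
  θ_2 = -wx(x²-3Lx+3L²)/(6EI) = -11·(16/3)·((16/3)²-3·8·(16/3)+3·8²)/(6·200000) = -1144/253125 rad
Load 3 — point force P=10 kN at a=16/5 m (b=L-a=24/5):
  θ_3 = -Pa²/(2EI)  [x>a] = -10·(16/5)²/(2·200000) = -4/15625 rad
Superposition: θ = Σ θ_i = 1588/3796875 rad ≈ 0.000418 rad

θ(16/3) = 1588/3796875 rad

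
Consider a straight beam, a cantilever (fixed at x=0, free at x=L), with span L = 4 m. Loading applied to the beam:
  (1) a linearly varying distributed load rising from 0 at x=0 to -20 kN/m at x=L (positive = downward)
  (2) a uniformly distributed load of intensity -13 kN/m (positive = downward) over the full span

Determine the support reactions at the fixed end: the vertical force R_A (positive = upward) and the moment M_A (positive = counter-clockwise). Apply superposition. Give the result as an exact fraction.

R_A = -92 kN, M_A = -632/3 kN·m

Load 1 — triangular load w₀=-20 kN/m (0→w₀ over full span):
  R_A = w₀L/2 = (-20)·4/2 = -40 kN
  M_A = w₀L²/3 = (-20)·4²/3 = -320/3 kN·m
Load 2 — uniform load w=-13 kN/m over full span:
  R_A = wL = (-13)·4 = -52 kN
  M_A = wL²/2 = (-13)·4²/2 = -104 kN·m
Superposition: R_A = -92 kN, M_A = -632/3 kN·m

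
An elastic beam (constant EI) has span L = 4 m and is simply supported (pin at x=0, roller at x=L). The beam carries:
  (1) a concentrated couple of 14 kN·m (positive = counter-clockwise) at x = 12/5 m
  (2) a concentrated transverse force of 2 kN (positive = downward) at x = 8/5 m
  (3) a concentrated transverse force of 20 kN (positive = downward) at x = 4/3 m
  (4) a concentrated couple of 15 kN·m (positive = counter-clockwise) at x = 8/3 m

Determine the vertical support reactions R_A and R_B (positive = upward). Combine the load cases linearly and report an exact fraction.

R_A = 1307/60 kN, R_B = 13/60 kN

Load 1 — applied couple M₀=14 kN·m at a=12/5 m (b=L-a=8/5):
  R_A = M₀/L = 14/4 = 7/2 kN
  R_B = -M₀/L = -14/4 = -7/2 kN
Load 2 — point force P=2 kN at a=8/5 m (b=L-a=12/5):
  R_A = Pb/L = 2·(12/5)/4 = 6/5 kN
  R_B = Pa/L = 2·(8/5)/4 = 4/5 kN
Load 3 — point force P=20 kN at a=4/3 m (b=L-a=8/3):
  R_A = Pb/L = 20·(8/3)/4 = 40/3 kN
  R_B = Pa/L = 20·(4/3)/4 = 20/3 kN
Load 4 — applied couple M₀=15 kN·m at a=8/3 m (b=L-a=4/3):
  R_A = M₀/L = 15/4 kN
  R_B = -M₀/L = -15/4 kN
Superposition: R_A = 1307/60 kN, R_B = 13/60 kN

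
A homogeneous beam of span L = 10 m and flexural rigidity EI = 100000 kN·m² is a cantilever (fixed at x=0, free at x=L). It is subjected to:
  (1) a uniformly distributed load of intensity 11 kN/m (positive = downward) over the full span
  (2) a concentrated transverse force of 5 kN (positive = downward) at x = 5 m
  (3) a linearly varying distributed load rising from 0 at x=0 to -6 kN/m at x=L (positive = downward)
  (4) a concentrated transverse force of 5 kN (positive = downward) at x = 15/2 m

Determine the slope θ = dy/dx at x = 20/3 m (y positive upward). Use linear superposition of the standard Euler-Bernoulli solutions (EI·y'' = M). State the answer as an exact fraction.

Load 1 — uniform load w=11 kN/m over full span:
  θ_1 = -wx(x²-3Lx+3L²)/(6EI) = -11·(20/3)·((20/3)²-3·10·(20/3)+3·10²)/(6·100000) = -143/8100 rad
Load 2 — point force P=5 kN at a=5 m (b=L-a=5):
  θ_2 = -Pa²/(2EI)  [x>a] = -5·5²/(2·100000) = -1/1600 rad
Load 3 — triangular load w₀=-6 kN/m (0→w₀ over full span):
  θ_3 = (w₀Lx²/4-w₀L²x/3-w₀x⁴/(24L))/EI = ((-6)·10·(20/3)²/4-(-6)·10²·(20/3)/3-(-6)·(20/3)⁴/(24·10))/100000 = 29/4050 rad
Load 4 — point force P=5 kN at a=15/2 m (b=L-a=5/2):
  θ_4 = -Px(2a-x)/(2EI)  [x≤a] = -5·(20/3)·(2·(15/2)-(20/3))/(2·100000) = -1/720 rad
Superposition: θ = Σ θ_i = -1621/129600 rad ≈ -0.012508 rad

θ(20/3) = -1621/129600 rad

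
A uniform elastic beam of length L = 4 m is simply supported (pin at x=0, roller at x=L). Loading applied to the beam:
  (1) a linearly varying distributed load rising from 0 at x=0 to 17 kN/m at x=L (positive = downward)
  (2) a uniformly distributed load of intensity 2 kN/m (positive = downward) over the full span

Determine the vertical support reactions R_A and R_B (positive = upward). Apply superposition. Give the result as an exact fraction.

Load 1 — triangular load w₀=17 kN/m (0→w₀ over full span):
  R_A = w₀L/6 = 17·4/6 = 34/3 kN
  R_B = w₀L/3 = 17·4/3 = 68/3 kN
Load 2 — uniform load w=2 kN/m over full span:
  R_A = wL/2 = 2·4/2 = 4 kN
  R_B = wL/2 = 2·4/2 = 4 kN
Superposition: R_A = 46/3 kN, R_B = 80/3 kN

R_A = 46/3 kN, R_B = 80/3 kN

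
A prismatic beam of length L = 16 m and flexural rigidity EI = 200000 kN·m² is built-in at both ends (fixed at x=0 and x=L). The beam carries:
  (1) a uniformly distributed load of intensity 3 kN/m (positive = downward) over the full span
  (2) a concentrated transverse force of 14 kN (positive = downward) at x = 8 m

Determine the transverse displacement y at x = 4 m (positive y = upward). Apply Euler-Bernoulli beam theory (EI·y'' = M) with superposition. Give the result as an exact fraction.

y(4) = -41/18750 m

Load 1 — uniform load w=3 kN/m over full span:
  y_1 = -wx²(L-x)²/(24EI) = -3·4²·(16-4)²/(24·200000) = -9/6250 m
Load 2 — point force P=14 kN at a=8 m (b=L-a=8):
  y_2 = -Pb²x²(3aL-(3a+b)x)/(6L³EI)  [x≤a] = -14·8²·4²·(3·8·16-(3·8+8)·4)/(6·16³·200000) = -7/9375 m
Superposition: y = Σ y_i = -41/18750 m ≈ -0.002187 m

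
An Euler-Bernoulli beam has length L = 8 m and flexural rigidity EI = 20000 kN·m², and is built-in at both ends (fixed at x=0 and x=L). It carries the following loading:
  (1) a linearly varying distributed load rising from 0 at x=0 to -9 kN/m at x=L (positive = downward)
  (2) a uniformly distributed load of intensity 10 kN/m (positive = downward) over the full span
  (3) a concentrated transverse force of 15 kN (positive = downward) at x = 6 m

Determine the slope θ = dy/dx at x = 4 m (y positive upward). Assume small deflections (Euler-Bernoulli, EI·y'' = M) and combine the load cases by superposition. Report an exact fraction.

Load 1 — triangular load w₀=-9 kN/m (0→w₀ over full span):
  θ_1 = -w₀(2x(L-x)(L-2x)(x+2L)+x²(L-x)²)/(120LEI) = -(-9)·(2·4·(8-4)·(8-2·4)·(4+2·8)+4²·(8-4)²)/(120·8·20000) = 3/25000 rad
Load 2 — uniform load w=10 kN/m over full span:
  θ_2 = -wx(L-x)(L-2x)/(12EI) = -10·4·(8-4)·(8-2·4)/(12·20000) = 0 rad
Load 3 — point force P=15 kN at a=6 m (b=L-a=2):
  θ_3 = -Pb²x(2aL-(3a+b)x)/(2L³EI)  [x≤a] = -15·2²·4·(2·6·8-(3·6+2)·4)/(2·8³·20000) = -3/16000 rad
Superposition: θ = Σ θ_i = -27/400000 rad ≈ -0.000068 rad

θ(4) = -27/400000 rad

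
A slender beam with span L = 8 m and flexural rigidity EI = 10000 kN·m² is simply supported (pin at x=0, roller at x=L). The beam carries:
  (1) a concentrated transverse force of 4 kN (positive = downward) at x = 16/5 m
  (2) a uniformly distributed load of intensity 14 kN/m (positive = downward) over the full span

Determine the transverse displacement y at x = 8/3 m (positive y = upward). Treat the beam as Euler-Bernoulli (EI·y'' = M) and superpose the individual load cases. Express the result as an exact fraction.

Load 1 — point force P=4 kN at a=16/5 m (b=L-a=24/5):
  y_1 = -Pbx(L²-b²-x²)/(6LEI)  [x≤a] = -4·(24/5)·(8/3)·(8²-(24/5)²-(8/3)²)/(6·8·10000) = -7616/2109375 m
Load 2 — uniform load w=14 kN/m over full span:
  y_2 = -wx(L³-2Lx²+x³)/(24EI) = -14·(8/3)·(8³-2·8·(8/3)²+(8/3)³)/(24·10000) = -9856/151875 m
Superposition: y = Σ y_i = -1300544/18984375 m ≈ -0.068506 m

y(8/3) = -1300544/18984375 m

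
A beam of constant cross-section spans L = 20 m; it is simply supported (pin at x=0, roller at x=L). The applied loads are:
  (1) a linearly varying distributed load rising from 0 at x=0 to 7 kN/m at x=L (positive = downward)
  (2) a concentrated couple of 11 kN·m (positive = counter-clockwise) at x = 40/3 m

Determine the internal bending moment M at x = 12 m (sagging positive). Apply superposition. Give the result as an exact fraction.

Load 1 — triangular load w₀=7 kN/m (0→w₀ over full span):
  M_1 = w₀Lx/6 - w₀x³/(6L) = 7·20·12/6 - 7·12³/(6·20) = 896/5 kN·m
Load 2 — applied couple M₀=11 kN·m at a=40/3 m (b=L-a=20/3):
  M_2 = M₀x/L  [x≤a] = 11·12/20 = 33/5 kN·m
Superposition: M = Σ M_i = 929/5 kN·m ≈ 185.800000 kN·m

M(12) = 929/5 kN·m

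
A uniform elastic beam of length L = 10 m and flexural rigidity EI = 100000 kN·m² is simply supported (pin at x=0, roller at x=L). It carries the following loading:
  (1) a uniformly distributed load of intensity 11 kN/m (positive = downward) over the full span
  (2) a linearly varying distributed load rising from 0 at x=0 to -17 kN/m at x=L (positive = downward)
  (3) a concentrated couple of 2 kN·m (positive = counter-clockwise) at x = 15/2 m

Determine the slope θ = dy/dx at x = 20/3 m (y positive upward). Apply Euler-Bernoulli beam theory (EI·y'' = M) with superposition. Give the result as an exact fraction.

Load 1 — uniform load w=11 kN/m over full span:
  θ_1 = -w(L³-6Lx²+4x³)/(24EI) = -11·(10³-6·10·(20/3)²+4·(20/3)³)/(24·100000) = 143/64800 rad
Load 2 — triangular load w₀=-17 kN/m (0→w₀ over full span):
  θ_2 = -w₀(7L⁴-30L²x²+15x⁴)/(360LEI) = -(-17)·(7·10⁴-30·10²·(20/3)²+15·(20/3)⁴)/(360·10·100000) = -1547/972000 rad
Load 3 — applied couple M₀=2 kN·m at a=15/2 m (b=L-a=5/2):
  θ_3 = (M₀x²/(2L)+C₁)/EI  [x≤a] with C₁=M₀(3b²-L²)/(6L)=-65/24 = (2·(20/3)²/(2·10)+(-65/24))/100000 = 1/57600 rad
Superposition: θ = Σ θ_i = 4919/7776000 rad ≈ 0.000633 rad

θ(20/3) = 4919/7776000 rad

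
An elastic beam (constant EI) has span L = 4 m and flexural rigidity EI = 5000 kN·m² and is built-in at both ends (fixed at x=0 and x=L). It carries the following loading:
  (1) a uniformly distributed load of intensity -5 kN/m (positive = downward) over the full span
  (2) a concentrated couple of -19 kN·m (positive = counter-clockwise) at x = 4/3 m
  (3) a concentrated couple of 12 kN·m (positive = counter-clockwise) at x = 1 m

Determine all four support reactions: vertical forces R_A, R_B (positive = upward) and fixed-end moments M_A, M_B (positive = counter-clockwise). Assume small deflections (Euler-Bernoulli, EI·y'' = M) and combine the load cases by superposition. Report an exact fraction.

R_A = -311/24 kN, M_A = -107/12 kN·m, R_B = -169/24 kN, M_B = 49/12 kN·m

Load 1 — uniform load w=-5 kN/m over full span:
  R_A = wL/2 = (-5)·4/2 = -10 kN
  M_A = wL²/12 = (-5)·4²/12 = -20/3 kN·m
  R_B = wL/2 = (-5)·4/2 = -10 kN
  M_B = -wL²/12 = -(-5)·4²/12 = 20/3 kN·m
Load 2 — applied couple M₀=-19 kN·m at a=4/3 m (b=L-a=8/3):
  R_A = 6M₀ab/L³ = 6·(-19)·(4/3)·(8/3)/4³ = -19/3 kN
  M_A = M₀b(2a-b)/L² = (-19)·(8/3)·(2·(4/3)-(8/3))/4² = 0 kN·m
  R_B = -6M₀ab/L³ = -6·(-19)·(4/3)·(8/3)/4³ = 19/3 kN
  M_B = M₀a(2b-a)/L² = (-19)·(4/3)·(2·(8/3)-(4/3))/4² = -19/3 kN·m
Load 3 — applied couple M₀=12 kN·m at a=1 m (b=L-a=3):
  R_A = 6M₀ab/L³ = 6·12·1·3/4³ = 27/8 kN
  M_A = M₀b(2a-b)/L² = 12·3·(2·1-3)/4² = -9/4 kN·m
  R_B = -6M₀ab/L³ = -6·12·1·3/4³ = -27/8 kN
  M_B = M₀a(2b-a)/L² = 12·1·(2·3-1)/4² = 15/4 kN·m
Superposition: R_A = -311/24 kN, M_A = -107/12 kN·m, R_B = -169/24 kN, M_B = 49/12 kN·m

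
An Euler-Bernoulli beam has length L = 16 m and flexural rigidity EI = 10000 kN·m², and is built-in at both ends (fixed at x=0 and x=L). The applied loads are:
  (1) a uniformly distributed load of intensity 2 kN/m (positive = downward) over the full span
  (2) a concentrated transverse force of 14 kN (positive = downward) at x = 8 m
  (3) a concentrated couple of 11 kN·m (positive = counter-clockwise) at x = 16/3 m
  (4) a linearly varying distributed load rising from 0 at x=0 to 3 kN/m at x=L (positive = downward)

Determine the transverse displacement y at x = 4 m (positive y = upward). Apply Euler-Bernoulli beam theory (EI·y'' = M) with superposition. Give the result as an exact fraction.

Load 1 — uniform load w=2 kN/m over full span:
  y_1 = -wx²(L-x)²/(24EI) = -2·4²·(16-4)²/(24·10000) = -12/625 m
Load 2 — point force P=14 kN at a=8 m (b=L-a=8):
  y_2 = -Pb²x²(3aL-(3a+b)x)/(6L³EI)  [x≤a] = -14·8²·4²·(3·8·16-(3·8+8)·4)/(6·16³·10000) = -28/1875 m
Load 3 — applied couple M₀=11 kN·m at a=16/3 m (b=L-a=32/3):
  y_3 = (R_Ax³/6 - M_Ax²/2)/EI  [x≤a] with R_A=11/12, M_A=0 = ((11/12)·4³/6 - 0·4²/2)/10000 = 11/11250 m
Load 4 — triangular load w₀=3 kN/m (0→w₀ over full span):
  y_4 = -w₀x²(L-x)²(x+2L)/(120LEI) = -3·4²·(16-4)²·(4+2·16)/(120·16·10000) = -81/6250 m
Superposition: y = Σ y_i = -1297/28125 m ≈ -0.046116 m

y(4) = -1297/28125 m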